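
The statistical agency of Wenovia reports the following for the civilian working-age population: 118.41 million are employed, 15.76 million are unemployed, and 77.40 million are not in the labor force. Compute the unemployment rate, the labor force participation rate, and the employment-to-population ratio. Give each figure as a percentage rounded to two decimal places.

Labor force = employed + unemployed = 118.41 + 15.76 = 134.17 million.
Working-age population = 134.17 + 77.40 = 211.57 million.
Unemployment rate = 15.76 / 134.17 = 11.75%.
Labor force participation rate = 134.17 / 211.57 = 63.42%.
Employment-population ratio = 118.41 / 211.57 = 55.97%.

Unemployment rate ≈ 11.75%; labor force participation rate ≈ 63.42%; employment-population ratio ≈ 55.97%.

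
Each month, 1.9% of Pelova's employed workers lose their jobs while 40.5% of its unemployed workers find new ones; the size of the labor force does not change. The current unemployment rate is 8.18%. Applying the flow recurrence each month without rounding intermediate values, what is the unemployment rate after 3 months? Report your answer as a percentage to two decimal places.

With a fixed labor force, u_{t+1} = u_t + s·(1−u_t) − f·u_t = u_t·(1−s−f) + s.
Here 1−s−f = 0.576 and s = 0.019.
u_1 = 0.081800 × 0.576 + 0.019 = 0.066117.
u_2 = 0.066117 × 0.576 + 0.019 = 0.057083.
u_3 = 0.057083 × 0.576 + 0.019 = 0.051880.

Unemployment rate after three months ≈ 5.19%.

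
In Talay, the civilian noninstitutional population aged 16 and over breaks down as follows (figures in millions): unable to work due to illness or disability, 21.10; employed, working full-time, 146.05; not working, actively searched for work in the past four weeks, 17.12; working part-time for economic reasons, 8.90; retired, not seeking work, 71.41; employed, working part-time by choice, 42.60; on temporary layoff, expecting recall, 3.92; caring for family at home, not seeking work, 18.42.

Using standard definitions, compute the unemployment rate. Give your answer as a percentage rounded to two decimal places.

Unemployment rate ≈ 9.63%.

Employed = 146.05 + 8.90 + 42.60 = 197.55 million (anyone who worked, including part-time for economic reasons, counts as employed).
Unemployed = 17.12 + 3.92 = 21.04 million (jobless and actively searching, or on temporary layoff).
Labor force = 197.55 + 21.04 = 218.59 million.
Unemployment rate = 21.04 / 218.59 = 9.63%.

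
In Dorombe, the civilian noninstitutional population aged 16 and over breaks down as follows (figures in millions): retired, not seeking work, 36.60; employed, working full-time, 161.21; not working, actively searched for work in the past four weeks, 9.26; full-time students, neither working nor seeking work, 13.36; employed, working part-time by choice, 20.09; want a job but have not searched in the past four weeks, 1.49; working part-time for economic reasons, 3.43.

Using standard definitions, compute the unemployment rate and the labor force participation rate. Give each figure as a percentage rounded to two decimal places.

Employed = 161.21 + 20.09 + 3.43 = 184.73 million (anyone who worked, including part-time for economic reasons, counts as employed).
Unemployed = 9.26 million.
Labor force = 184.73 + 9.26 = 193.99 million.
Not in labor force = 36.60 + 13.36 + 1.49 = 51.45 million (those not working and not actively searching are outside the labor force — including those who want a job but have given up searching).
Civilian working-age population = 193.99 + 51.45 = 245.44 million.
Unemployment rate = 9.26 / 193.99 = 4.77%.
Labor force participation rate = 193.99 / 245.44 = 79.04%.

Unemployment rate ≈ 4.77%; labor force participation rate ≈ 79.04%.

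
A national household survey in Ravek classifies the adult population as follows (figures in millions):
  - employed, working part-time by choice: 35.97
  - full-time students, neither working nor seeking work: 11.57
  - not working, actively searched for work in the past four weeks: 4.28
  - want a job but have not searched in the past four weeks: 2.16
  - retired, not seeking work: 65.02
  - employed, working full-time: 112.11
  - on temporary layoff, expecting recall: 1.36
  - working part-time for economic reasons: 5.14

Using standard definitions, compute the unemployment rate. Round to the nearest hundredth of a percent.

Employed = 35.97 + 112.11 + 5.14 = 153.22 million (anyone who worked, including part-time for economic reasons, counts as employed).
Unemployed = 4.28 + 1.36 = 5.64 million (jobless and actively searching, or on temporary layoff).
Labor force = 153.22 + 5.64 = 158.86 million.
Unemployment rate = 5.64 / 158.86 = 3.55%.

Unemployment rate ≈ 3.55%.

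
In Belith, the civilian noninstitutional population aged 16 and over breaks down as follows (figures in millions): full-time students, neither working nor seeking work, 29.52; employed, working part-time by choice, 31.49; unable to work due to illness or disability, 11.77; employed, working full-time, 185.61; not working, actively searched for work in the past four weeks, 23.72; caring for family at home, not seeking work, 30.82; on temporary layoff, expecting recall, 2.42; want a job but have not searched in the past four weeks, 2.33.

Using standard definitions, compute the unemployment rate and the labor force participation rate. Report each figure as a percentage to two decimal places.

Unemployment rate ≈ 10.75%; labor force participation rate ≈ 76.57%.

Employed = 31.49 + 185.61 = 217.10 million.
Unemployed = 23.72 + 2.42 = 26.14 million (jobless and actively searching, or on temporary layoff).
Labor force = 217.10 + 26.14 = 243.24 million.
Not in labor force = 29.52 + 11.77 + 30.82 + 2.33 = 74.44 million (those not working and not actively searching are outside the labor force — including those who want a job but have given up searching).
Civilian working-age population = 243.24 + 74.44 = 317.68 million.
Unemployment rate = 26.14 / 243.24 = 10.75%.
Labor force participation rate = 243.24 / 317.68 = 76.57%.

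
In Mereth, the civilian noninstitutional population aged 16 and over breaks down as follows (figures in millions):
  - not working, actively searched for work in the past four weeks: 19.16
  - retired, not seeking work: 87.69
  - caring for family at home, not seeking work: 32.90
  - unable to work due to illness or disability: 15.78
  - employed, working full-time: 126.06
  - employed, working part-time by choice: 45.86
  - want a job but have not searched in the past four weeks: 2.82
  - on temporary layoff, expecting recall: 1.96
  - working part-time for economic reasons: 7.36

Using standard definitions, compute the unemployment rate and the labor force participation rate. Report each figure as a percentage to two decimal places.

Employed = 126.06 + 45.86 + 7.36 = 179.28 million (anyone who worked, including part-time for economic reasons, counts as employed).
Unemployed = 19.16 + 1.96 = 21.12 million (jobless and actively searching, or on temporary layoff).
Labor force = 179.28 + 21.12 = 200.40 million.
Not in labor force = 87.69 + 32.90 + 15.78 + 2.82 = 139.19 million (those not working and not actively searching are outside the labor force — including those who want a job but have given up searching).
Civilian working-age population = 200.40 + 139.19 = 339.59 million.
Unemployment rate = 21.12 / 200.40 = 10.54%.
Labor force participation rate = 200.40 / 339.59 = 59.01%.

Unemployment rate ≈ 10.54%; labor force participation rate ≈ 59.01%.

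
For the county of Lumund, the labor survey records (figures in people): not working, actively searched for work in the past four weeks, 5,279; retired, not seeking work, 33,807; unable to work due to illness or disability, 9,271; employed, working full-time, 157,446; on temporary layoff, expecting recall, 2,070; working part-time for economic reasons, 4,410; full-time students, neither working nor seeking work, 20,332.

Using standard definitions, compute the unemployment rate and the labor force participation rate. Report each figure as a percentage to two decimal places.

Employed = 157,446 + 4,410 = 161,856 (anyone who worked, including part-time for economic reasons, counts as employed).
Unemployed = 5,279 + 2,070 = 7,349 (jobless and actively searching, or on temporary layoff).
Labor force = 161,856 + 7,349 = 169,205.
Not in labor force = 33,807 + 9,271 + 20,332 = 63,410 (those not working and not actively searching are outside the labor force).
Civilian working-age population = 169,205 + 63,410 = 232,615.
Unemployment rate = 7,349 / 169,205 = 4.34%.
Labor force participation rate = 169,205 / 232,615 = 72.74%.

Unemployment rate ≈ 4.34%; labor force participation rate ≈ 72.74%.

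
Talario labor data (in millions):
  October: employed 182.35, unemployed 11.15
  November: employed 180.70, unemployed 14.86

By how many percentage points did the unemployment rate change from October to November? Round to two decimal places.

October: labor force = 182.35 + 11.15 = 193.50; u = 11.15/193.50 = 5.76%.
November: labor force = 180.70 + 14.86 = 195.56; u = 14.86/195.56 = 7.60%.
Change = 7.60% − 5.76% = +1.84 pp.

The unemployment rate changed by +1.84 percentage points.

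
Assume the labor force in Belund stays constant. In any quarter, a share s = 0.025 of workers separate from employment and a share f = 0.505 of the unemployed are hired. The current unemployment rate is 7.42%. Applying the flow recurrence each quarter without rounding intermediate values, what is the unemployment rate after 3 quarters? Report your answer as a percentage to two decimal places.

Unemployment rate after three quarters ≈ 5.00%.

With a fixed labor force, u_{t+1} = u_t + s·(1−u_t) − f·u_t = u_t·(1−s−f) + s.
Here 1−s−f = 0.470 and s = 0.025.
u_1 = 0.074200 × 0.470 + 0.025 = 0.059874.
u_2 = 0.059874 × 0.470 + 0.025 = 0.053141.
u_3 = 0.053141 × 0.470 + 0.025 = 0.049976.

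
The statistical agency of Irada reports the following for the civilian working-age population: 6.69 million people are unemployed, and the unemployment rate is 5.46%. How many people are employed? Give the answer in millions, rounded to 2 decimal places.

Labor force = U / u = 6.69 / 0.0546 ≈ 122.53 million.
Employed = labor force − unemployed = 122.53 − 6.69 = 115.84 million.

About 115.84 million are employed.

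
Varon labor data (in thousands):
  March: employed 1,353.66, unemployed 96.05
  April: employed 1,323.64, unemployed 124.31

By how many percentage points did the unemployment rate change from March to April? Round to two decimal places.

March: labor force = 1,353.66 + 96.05 = 1,449.71; u = 96.05/1,449.71 = 6.63%.
April: labor force = 1,323.64 + 124.31 = 1,447.95; u = 124.31/1,447.95 = 8.59%.
Change = 8.59% − 6.63% = +1.96 pp.

The unemployment rate changed by +1.96 percentage points.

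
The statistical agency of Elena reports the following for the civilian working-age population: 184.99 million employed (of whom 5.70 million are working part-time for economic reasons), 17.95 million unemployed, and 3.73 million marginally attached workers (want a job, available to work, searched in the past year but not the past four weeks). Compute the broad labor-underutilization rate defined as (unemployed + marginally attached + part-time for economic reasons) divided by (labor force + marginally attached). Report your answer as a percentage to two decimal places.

Labor force = 184.99 + 17.95 = 202.94 million.
Numerator = 17.95 + 3.73 + 5.70 = 27.38 million.
Denominator = 202.94 + 3.73 = 206.67 million.
Broad rate = 27.38 / 206.67 = 13.25%.

Broad underutilization rate ≈ 13.25%.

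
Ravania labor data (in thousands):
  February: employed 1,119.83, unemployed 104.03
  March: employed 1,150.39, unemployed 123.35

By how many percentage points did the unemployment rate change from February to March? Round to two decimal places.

February: labor force = 1,119.83 + 104.03 = 1,223.86; u = 104.03/1,223.86 = 8.50%.
March: labor force = 1,150.39 + 123.35 = 1,273.74; u = 123.35/1,273.74 = 9.68%.
Change = 9.68% − 8.50% = +1.18 pp.

The unemployment rate changed by +1.18 percentage points.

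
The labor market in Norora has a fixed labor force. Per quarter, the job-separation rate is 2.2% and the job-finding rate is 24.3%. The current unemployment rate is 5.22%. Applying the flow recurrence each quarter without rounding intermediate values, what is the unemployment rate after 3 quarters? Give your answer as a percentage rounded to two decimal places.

Unemployment rate after three quarters ≈ 7.08%.

With a fixed labor force, u_{t+1} = u_t + s·(1−u_t) − f·u_t = u_t·(1−s−f) + s.
Here 1−s−f = 0.735 and s = 0.022.
u_1 = 0.052200 × 0.735 + 0.022 = 0.060367.
u_2 = 0.060367 × 0.735 + 0.022 = 0.066370.
u_3 = 0.066370 × 0.735 + 0.022 = 0.070782.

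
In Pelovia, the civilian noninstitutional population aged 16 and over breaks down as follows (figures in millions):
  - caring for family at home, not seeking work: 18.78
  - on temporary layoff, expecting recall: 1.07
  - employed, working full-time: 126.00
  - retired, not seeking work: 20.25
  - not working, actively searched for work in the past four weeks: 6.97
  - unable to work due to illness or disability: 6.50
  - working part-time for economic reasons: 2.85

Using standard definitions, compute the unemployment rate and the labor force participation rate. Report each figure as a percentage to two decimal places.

Unemployment rate ≈ 5.87%; labor force participation rate ≈ 75.04%.

Employed = 126.00 + 2.85 = 128.85 million (anyone who worked, including part-time for economic reasons, counts as employed).
Unemployed = 1.07 + 6.97 = 8.04 million (jobless and actively searching, or on temporary layoff).
Labor force = 128.85 + 8.04 = 136.89 million.
Not in labor force = 18.78 + 20.25 + 6.50 = 45.53 million (those not working and not actively searching are outside the labor force).
Civilian working-age population = 136.89 + 45.53 = 182.42 million.
Unemployment rate = 8.04 / 136.89 = 5.87%.
Labor force participation rate = 136.89 / 182.42 = 75.04%.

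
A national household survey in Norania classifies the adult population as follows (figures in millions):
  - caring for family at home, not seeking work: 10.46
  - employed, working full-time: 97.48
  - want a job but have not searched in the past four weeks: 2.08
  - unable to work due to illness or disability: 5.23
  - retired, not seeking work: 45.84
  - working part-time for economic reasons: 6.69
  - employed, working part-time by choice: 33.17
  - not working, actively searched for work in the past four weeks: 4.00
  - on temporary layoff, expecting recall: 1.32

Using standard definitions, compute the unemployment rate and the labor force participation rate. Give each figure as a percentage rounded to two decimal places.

Employed = 97.48 + 6.69 + 33.17 = 137.34 million (anyone who worked, including part-time for economic reasons, counts as employed).
Unemployed = 4.00 + 1.32 = 5.32 million (jobless and actively searching, or on temporary layoff).
Labor force = 137.34 + 5.32 = 142.66 million.
Not in labor force = 10.46 + 2.08 + 5.23 + 45.84 = 63.61 million (those not working and not actively searching are outside the labor force — including those who want a job but have given up searching).
Civilian working-age population = 142.66 + 63.61 = 206.27 million.
Unemployment rate = 5.32 / 142.66 = 3.73%.
Labor force participation rate = 142.66 / 206.27 = 69.16%.

Unemployment rate ≈ 3.73%; labor force participation rate ≈ 69.16%.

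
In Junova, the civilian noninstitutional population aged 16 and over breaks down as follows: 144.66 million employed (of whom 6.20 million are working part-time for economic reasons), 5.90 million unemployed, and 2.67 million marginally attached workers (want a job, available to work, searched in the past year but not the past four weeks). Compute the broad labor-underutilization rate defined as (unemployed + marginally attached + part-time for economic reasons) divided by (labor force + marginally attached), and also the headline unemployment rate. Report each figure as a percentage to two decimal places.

Broad underutilization rate ≈ 9.64%; headline unemployment rate ≈ 3.92%.

Labor force = 144.66 + 5.90 = 150.56 million.
Numerator = 5.90 + 2.67 + 6.20 = 14.77 million.
Denominator = 150.56 + 2.67 = 153.23 million.
Broad rate = 14.77 / 153.23 = 9.64%.
Headline unemployment rate = 5.90 / 150.56 = 3.92%.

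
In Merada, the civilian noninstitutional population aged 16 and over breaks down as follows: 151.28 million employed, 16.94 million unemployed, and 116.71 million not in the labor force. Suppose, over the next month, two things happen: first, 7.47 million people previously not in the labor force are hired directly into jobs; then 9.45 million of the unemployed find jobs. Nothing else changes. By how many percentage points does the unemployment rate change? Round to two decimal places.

Initially, labor force = 151.28 + 16.94 = 168.22 million, so u = 16.94/168.22 = 10.07%.
After the first change, employed and labor force both rise by 7.47; unemployed unchanged → E = 158.75, U = 16.94, labor force = 175.69 million.
After the second change, unemployed falls and employed rises by 9.45; labor force unchanged → E = 168.20, U = 7.49, labor force = 175.69 million.
New unemployment rate = 7.49 / 175.69 = 4.26%.
Change = 4.26% − 10.07% = −5.81 percentage points.

The unemployment rate changes by −5.81 percentage points.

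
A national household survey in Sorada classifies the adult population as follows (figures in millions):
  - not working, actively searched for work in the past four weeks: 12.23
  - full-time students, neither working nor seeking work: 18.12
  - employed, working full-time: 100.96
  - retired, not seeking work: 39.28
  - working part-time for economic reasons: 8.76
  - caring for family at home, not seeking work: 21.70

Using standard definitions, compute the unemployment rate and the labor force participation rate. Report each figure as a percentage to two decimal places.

Unemployment rate ≈ 10.03%; labor force participation rate ≈ 60.66%.

Employed = 100.96 + 8.76 = 109.72 million (anyone who worked, including part-time for economic reasons, counts as employed).
Unemployed = 12.23 million.
Labor force = 109.72 + 12.23 = 121.95 million.
Not in labor force = 18.12 + 39.28 + 21.70 = 79.10 million (those not working and not actively searching are outside the labor force).
Civilian working-age population = 121.95 + 79.10 = 201.05 million.
Unemployment rate = 12.23 / 121.95 = 10.03%.
Labor force participation rate = 121.95 / 201.05 = 60.66%.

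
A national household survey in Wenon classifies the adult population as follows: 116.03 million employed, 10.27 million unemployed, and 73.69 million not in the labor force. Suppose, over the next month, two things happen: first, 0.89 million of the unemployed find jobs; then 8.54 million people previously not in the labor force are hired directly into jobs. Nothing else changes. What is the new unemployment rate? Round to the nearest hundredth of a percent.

Initially, labor force = 116.03 + 10.27 = 126.30 million, so u = 10.27/126.30 = 8.13%.
After the first change, unemployed falls and employed rises by 0.89; labor force unchanged → E = 116.92, U = 9.38, labor force = 126.30 million.
After the second change, employed and labor force both rise by 8.54; unemployed unchanged → E = 125.46, U = 9.38, labor force = 134.84 million.
New unemployment rate = 9.38 / 134.84 = 6.96%.

New unemployment rate ≈ 6.96%.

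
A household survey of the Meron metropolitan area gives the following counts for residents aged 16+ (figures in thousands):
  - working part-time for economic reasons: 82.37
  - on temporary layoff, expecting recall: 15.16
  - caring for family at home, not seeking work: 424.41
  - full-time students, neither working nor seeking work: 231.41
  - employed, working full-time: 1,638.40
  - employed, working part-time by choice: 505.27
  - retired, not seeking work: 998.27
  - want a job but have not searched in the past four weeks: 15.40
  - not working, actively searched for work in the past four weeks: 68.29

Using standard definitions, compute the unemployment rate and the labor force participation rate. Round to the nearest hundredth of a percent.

Employed = 82.37 + 1,638.40 + 505.27 = 2,226.04 thousand (anyone who worked, including part-time for economic reasons, counts as employed).
Unemployed = 15.16 + 68.29 = 83.45 thousand (jobless and actively searching, or on temporary layoff).
Labor force = 2,226.04 + 83.45 = 2,309.49 thousand.
Not in labor force = 424.41 + 231.41 + 998.27 + 15.40 = 1,669.49 thousand (those not working and not actively searching are outside the labor force — including those who want a job but have given up searching).
Civilian working-age population = 2,309.49 + 1,669.49 = 3,978.98 thousand.
Unemployment rate = 83.45 / 2,309.49 = 3.61%.
Labor force participation rate = 2,309.49 / 3,978.98 = 58.04%.

Unemployment rate ≈ 3.61%; labor force participation rate ≈ 58.04%.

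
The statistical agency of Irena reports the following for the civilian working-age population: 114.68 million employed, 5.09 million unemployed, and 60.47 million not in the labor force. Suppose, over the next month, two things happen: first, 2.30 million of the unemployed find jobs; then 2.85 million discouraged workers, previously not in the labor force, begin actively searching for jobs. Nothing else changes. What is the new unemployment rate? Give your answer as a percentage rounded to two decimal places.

New unemployment rate ≈ 4.60%.

Initially, labor force = 114.68 + 5.09 = 119.77 million, so u = 5.09/119.77 = 4.25%.
After the first change, unemployed falls and employed rises by 2.30; labor force unchanged → E = 116.98, U = 2.79, labor force = 119.77 million.
After the second change, unemployed and labor force both rise by 2.85 → E = 116.98, U = 5.64, labor force = 122.62 million.
New unemployment rate = 5.64 / 122.62 = 4.60%.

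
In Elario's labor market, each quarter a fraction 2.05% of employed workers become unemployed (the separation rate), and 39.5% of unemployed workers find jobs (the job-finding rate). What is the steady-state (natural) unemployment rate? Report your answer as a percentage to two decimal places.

Steady-state unemployment rate ≈ 4.93%.

At steady state the flows balance: s·E = f·U, so U/(E+U) = s/(s+f).
u* = 2.05 / (2.05 + 39.5) = 2.05 / 41.55 = 4.93%.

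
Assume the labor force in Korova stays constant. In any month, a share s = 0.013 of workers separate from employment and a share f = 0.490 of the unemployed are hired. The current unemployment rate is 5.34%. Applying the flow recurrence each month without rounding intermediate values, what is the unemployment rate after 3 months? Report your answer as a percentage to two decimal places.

Unemployment rate after three months ≈ 2.92%.

With a fixed labor force, u_{t+1} = u_t + s·(1−u_t) − f·u_t = u_t·(1−s−f) + s.
Here 1−s−f = 0.497 and s = 0.013.
u_1 = 0.053400 × 0.497 + 0.013 = 0.039540.
u_2 = 0.039540 × 0.497 + 0.013 = 0.032651.
u_3 = 0.032651 × 0.497 + 0.013 = 0.029228.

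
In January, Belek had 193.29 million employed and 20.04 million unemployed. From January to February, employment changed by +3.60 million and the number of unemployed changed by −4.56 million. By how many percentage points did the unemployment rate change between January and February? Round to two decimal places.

January: labor force = 193.29 + 20.04 = 213.33; u = 20.04/213.33 = 9.39%.
February: labor force = 196.89 + 15.48 = 212.37; u = 15.48/212.37 = 7.29%.
Change = 7.29% − 9.39% = −2.10 pp.

The unemployment rate changed by −2.10 percentage points.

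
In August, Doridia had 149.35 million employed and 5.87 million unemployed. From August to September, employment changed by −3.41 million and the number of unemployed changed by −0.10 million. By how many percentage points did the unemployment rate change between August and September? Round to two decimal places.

The unemployment rate changed by +0.02 percentage points.

August: labor force = 149.35 + 5.87 = 155.22; u = 5.87/155.22 = 3.78%.
September: labor force = 145.94 + 5.77 = 151.71; u = 5.77/151.71 = 3.80%.
Change = 3.80% − 3.78% = +0.02 pp.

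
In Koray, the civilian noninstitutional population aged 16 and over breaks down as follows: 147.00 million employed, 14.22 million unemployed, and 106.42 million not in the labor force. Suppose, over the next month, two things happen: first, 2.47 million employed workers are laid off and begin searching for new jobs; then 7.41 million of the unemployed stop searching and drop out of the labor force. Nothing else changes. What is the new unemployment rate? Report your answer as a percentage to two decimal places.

Initially, labor force = 147.00 + 14.22 = 161.22 million, so u = 14.22/161.22 = 8.82%.
After the first change, employed falls and unemployed rises by 2.47; labor force unchanged → E = 144.53, U = 16.69, labor force = 161.22 million.
After the second change, unemployed and labor force both fall by 7.41 → E = 144.53, U = 9.28, labor force = 153.81 million.
New unemployment rate = 9.28 / 153.81 = 6.03%.

New unemployment rate ≈ 6.03%.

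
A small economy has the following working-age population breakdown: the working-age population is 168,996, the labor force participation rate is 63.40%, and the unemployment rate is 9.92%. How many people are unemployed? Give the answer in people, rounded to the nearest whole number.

About 10,629 are unemployed.

Labor force = 0.6340 × 168,996 = 107,143.
Unemployed = 0.0992 × 107,143 ≈ 10,629.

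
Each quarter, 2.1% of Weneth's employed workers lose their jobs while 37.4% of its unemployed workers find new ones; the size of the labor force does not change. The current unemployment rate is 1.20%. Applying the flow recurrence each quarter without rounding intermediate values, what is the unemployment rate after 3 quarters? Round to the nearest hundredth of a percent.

Unemployment rate after three quarters ≈ 4.40%.

With a fixed labor force, u_{t+1} = u_t + s·(1−u_t) − f·u_t = u_t·(1−s−f) + s.
Here 1−s−f = 0.605 and s = 0.021.
u_1 = 0.012000 × 0.605 + 0.021 = 0.028260.
u_2 = 0.028260 × 0.605 + 0.021 = 0.038097.
u_3 = 0.038097 × 0.605 + 0.021 = 0.044049.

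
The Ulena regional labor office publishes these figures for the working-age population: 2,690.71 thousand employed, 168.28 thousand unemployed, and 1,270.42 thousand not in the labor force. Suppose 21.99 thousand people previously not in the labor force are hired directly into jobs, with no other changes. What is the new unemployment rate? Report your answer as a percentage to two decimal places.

Initially, labor force = 2,690.71 + 168.28 = 2,858.99 thousand, so u = 168.28/2,858.99 = 5.89%.
After the change, employed and labor force both rise by 21.99; unemployed unchanged → E = 2,712.70, U = 168.28, labor force = 2,880.98 thousand.
New unemployment rate = 168.28 / 2,880.98 = 5.84%.

New unemployment rate ≈ 5.84%.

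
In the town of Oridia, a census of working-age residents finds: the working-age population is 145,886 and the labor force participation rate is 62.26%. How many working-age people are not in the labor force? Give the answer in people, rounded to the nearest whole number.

Share not in the labor force = 1 − 0.6226 = 0.3774.
Not in labor force = 0.3774 × 145,886 ≈ 55,057.

About 55,057 are not in the labor force.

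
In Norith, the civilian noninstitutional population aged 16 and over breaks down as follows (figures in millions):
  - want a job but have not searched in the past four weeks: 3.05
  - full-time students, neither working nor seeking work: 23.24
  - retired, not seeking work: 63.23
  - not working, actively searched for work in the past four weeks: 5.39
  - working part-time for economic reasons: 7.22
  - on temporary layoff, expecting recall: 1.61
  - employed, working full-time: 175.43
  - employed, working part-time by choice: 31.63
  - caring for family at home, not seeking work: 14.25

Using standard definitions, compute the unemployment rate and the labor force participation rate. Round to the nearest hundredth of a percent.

Unemployment rate ≈ 3.16%; labor force participation rate ≈ 68.08%.

Employed = 7.22 + 175.43 + 31.63 = 214.28 million (anyone who worked, including part-time for economic reasons, counts as employed).
Unemployed = 5.39 + 1.61 = 7.00 million (jobless and actively searching, or on temporary layoff).
Labor force = 214.28 + 7.00 = 221.28 million.
Not in labor force = 3.05 + 23.24 + 63.23 + 14.25 = 103.77 million (those not working and not actively searching are outside the labor force — including those who want a job but have given up searching).
Civilian working-age population = 221.28 + 103.77 = 325.05 million.
Unemployment rate = 7.00 / 221.28 = 3.16%.
Labor force participation rate = 221.28 / 325.05 = 68.08%.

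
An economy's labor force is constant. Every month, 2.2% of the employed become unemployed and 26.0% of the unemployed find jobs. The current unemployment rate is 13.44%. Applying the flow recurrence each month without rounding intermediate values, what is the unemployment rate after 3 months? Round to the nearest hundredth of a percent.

Unemployment rate after three months ≈ 9.89%.

With a fixed labor force, u_{t+1} = u_t + s·(1−u_t) − f·u_t = u_t·(1−s−f) + s.
Here 1−s−f = 0.718 and s = 0.022.
u_1 = 0.134400 × 0.718 + 0.022 = 0.118499.
u_2 = 0.118499 × 0.718 + 0.022 = 0.107082.
u_3 = 0.107082 × 0.718 + 0.022 = 0.098885.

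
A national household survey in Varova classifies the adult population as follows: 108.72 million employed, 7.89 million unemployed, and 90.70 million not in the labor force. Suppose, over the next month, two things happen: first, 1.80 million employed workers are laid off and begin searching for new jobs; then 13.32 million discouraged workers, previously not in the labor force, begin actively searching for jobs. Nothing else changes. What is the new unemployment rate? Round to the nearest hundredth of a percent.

Initially, labor force = 108.72 + 7.89 = 116.61 million, so u = 7.89/116.61 = 6.77%.
After the first change, employed falls and unemployed rises by 1.80; labor force unchanged → E = 106.92, U = 9.69, labor force = 116.61 million.
After the second change, unemployed and labor force both rise by 13.32 → E = 106.92, U = 23.01, labor force = 129.93 million.
New unemployment rate = 23.01 / 129.93 = 17.71%.

New unemployment rate ≈ 17.71%.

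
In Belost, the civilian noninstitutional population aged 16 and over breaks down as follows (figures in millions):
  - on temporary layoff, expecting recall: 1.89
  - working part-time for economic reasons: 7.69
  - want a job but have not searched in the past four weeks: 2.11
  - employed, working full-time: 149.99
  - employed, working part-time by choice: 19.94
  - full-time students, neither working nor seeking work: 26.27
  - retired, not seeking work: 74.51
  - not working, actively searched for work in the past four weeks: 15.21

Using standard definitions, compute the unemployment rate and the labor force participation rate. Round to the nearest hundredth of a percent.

Unemployment rate ≈ 8.78%; labor force participation rate ≈ 65.43%.

Employed = 7.69 + 149.99 + 19.94 = 177.62 million (anyone who worked, including part-time for economic reasons, counts as employed).
Unemployed = 1.89 + 15.21 = 17.10 million (jobless and actively searching, or on temporary layoff).
Labor force = 177.62 + 17.10 = 194.72 million.
Not in labor force = 2.11 + 26.27 + 74.51 = 102.89 million (those not working and not actively searching are outside the labor force — including those who want a job but have given up searching).
Civilian working-age population = 194.72 + 102.89 = 297.61 million.
Unemployment rate = 17.10 / 194.72 = 8.78%.
Labor force participation rate = 194.72 / 297.61 = 65.43%.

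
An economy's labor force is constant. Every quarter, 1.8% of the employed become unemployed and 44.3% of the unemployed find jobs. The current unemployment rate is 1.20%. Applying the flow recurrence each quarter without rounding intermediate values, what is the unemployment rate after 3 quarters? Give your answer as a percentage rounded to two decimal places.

With a fixed labor force, u_{t+1} = u_t + s·(1−u_t) − f·u_t = u_t·(1−s−f) + s.
Here 1−s−f = 0.539 and s = 0.018.
u_1 = 0.012000 × 0.539 + 0.018 = 0.024468.
u_2 = 0.024468 × 0.539 + 0.018 = 0.031188.
u_3 = 0.031188 × 0.539 + 0.018 = 0.034810.

Unemployment rate after three quarters ≈ 3.48%.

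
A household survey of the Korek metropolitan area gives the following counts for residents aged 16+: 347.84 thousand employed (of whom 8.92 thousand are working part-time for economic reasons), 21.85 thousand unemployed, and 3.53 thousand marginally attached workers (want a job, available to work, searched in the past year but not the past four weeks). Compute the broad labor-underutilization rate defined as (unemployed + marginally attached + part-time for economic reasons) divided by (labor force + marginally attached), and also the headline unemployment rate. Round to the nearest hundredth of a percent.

Broad underutilization rate ≈ 9.19%; headline unemployment rate ≈ 5.91%.

Labor force = 347.84 + 21.85 = 369.69 thousand.
Numerator = 21.85 + 3.53 + 8.92 = 34.30 thousand.
Denominator = 369.69 + 3.53 = 373.22 thousand.
Broad rate = 34.30 / 373.22 = 9.19%.
Headline unemployment rate = 21.85 / 369.69 = 5.91%.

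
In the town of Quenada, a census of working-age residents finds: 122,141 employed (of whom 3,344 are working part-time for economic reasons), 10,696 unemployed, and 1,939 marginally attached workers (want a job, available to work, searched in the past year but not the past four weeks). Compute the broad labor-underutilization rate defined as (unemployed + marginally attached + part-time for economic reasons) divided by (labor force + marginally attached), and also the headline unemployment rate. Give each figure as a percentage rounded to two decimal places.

Labor force = 122,141 + 10,696 = 132,837.
Numerator = 10,696 + 1,939 + 3,344 = 15,979.
Denominator = 132,837 + 1,939 = 134,776.
Broad rate = 15,979 / 134,776 = 11.86%.
Headline unemployment rate = 10,696 / 132,837 = 8.05%.

Broad underutilization rate ≈ 11.86%; headline unemployment rate ≈ 8.05%.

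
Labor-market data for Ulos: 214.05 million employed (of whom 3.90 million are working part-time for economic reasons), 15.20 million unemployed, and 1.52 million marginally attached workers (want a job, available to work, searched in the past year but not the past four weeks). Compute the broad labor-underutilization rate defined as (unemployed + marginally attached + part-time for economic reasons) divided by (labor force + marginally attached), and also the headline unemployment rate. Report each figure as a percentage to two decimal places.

Labor force = 214.05 + 15.20 = 229.25 million.
Numerator = 15.20 + 1.52 + 3.90 = 20.62 million.
Denominator = 229.25 + 1.52 = 230.77 million.
Broad rate = 20.62 / 230.77 = 8.94%.
Headline unemployment rate = 15.20 / 229.25 = 6.63%.

Broad underutilization rate ≈ 8.94%; headline unemployment rate ≈ 6.63%.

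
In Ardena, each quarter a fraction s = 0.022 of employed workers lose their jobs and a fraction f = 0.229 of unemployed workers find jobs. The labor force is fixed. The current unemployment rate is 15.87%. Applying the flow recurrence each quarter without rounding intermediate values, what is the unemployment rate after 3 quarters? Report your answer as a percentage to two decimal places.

With a fixed labor force, u_{t+1} = u_t + s·(1−u_t) − f·u_t = u_t·(1−s−f) + s.
Here 1−s−f = 0.749 and s = 0.022.
u_1 = 0.158700 × 0.749 + 0.022 = 0.140866.
u_2 = 0.140866 × 0.749 + 0.022 = 0.127509.
u_3 = 0.127509 × 0.749 + 0.022 = 0.117504.

Unemployment rate after three quarters ≈ 11.75%.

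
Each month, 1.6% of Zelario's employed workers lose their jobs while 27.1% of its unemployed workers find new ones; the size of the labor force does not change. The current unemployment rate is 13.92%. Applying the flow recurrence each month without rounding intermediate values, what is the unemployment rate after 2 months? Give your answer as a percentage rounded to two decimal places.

Unemployment rate after two months ≈ 9.82%.

With a fixed labor force, u_{t+1} = u_t + s·(1−u_t) − f·u_t = u_t·(1−s−f) + s.
Here 1−s−f = 0.713 and s = 0.016.
u_1 = 0.139200 × 0.713 + 0.016 = 0.115250.
u_2 = 0.115250 × 0.713 + 0.016 = 0.098173.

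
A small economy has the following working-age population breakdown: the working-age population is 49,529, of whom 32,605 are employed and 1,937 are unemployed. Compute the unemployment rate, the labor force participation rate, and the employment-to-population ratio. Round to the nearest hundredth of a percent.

Labor force = employed + unemployed = 32,605 + 1,937 = 34,542.
Unemployment rate = 1,937 / 34,542 = 5.61%.
Labor force participation rate = 34,542 / 49,529 = 69.74%.
Employment-population ratio = 32,605 / 49,529 = 65.83%.

Unemployment rate ≈ 5.61%; labor force participation rate ≈ 69.74%; employment-population ratio ≈ 65.83%.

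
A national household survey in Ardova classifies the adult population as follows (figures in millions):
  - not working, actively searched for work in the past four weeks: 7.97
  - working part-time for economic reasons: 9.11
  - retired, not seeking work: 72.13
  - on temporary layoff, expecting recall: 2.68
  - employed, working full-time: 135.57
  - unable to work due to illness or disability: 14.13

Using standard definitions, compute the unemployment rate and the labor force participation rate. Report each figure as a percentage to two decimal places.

Employed = 9.11 + 135.57 = 144.68 million (anyone who worked, including part-time for economic reasons, counts as employed).
Unemployed = 7.97 + 2.68 = 10.65 million (jobless and actively searching, or on temporary layoff).
Labor force = 144.68 + 10.65 = 155.33 million.
Not in labor force = 72.13 + 14.13 = 86.26 million (those not working and not actively searching are outside the labor force).
Civilian working-age population = 155.33 + 86.26 = 241.59 million.
Unemployment rate = 10.65 / 155.33 = 6.86%.
Labor force participation rate = 155.33 / 241.59 = 64.29%.

Unemployment rate ≈ 6.86%; labor force participation rate ≈ 64.29%.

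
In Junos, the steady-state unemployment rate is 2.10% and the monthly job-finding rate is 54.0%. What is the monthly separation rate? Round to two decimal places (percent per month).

Separation rate ≈ 1.16% per month.

From u* = s/(s+f): s = u·f/(1−u).
s = 0.0210 × 54.0 / (1 − 0.0210) = 1.1340 / 0.9790 ≈ 1.16% per month.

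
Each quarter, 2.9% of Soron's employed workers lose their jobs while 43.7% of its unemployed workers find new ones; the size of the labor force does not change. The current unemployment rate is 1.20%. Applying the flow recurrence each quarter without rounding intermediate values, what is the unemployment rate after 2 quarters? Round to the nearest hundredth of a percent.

Unemployment rate after two quarters ≈ 4.79%.

With a fixed labor force, u_{t+1} = u_t + s·(1−u_t) − f·u_t = u_t·(1−s−f) + s.
Here 1−s−f = 0.534 and s = 0.029.
u_1 = 0.012000 × 0.534 + 0.029 = 0.035408.
u_2 = 0.035408 × 0.534 + 0.029 = 0.047908.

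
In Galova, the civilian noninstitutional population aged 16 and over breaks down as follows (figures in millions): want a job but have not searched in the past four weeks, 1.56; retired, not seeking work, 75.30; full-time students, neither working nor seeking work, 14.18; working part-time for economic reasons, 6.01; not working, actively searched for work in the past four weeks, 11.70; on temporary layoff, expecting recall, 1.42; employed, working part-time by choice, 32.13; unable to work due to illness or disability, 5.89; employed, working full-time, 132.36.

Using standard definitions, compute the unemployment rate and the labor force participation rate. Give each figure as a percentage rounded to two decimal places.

Employed = 6.01 + 32.13 + 132.36 = 170.50 million (anyone who worked, including part-time for economic reasons, counts as employed).
Unemployed = 11.70 + 1.42 = 13.12 million (jobless and actively searching, or on temporary layoff).
Labor force = 170.50 + 13.12 = 183.62 million.
Not in labor force = 1.56 + 75.30 + 14.18 + 5.89 = 96.93 million (those not working and not actively searching are outside the labor force — including those who want a job but have given up searching).
Civilian working-age population = 183.62 + 96.93 = 280.55 million.
Unemployment rate = 13.12 / 183.62 = 7.15%.
Labor force participation rate = 183.62 / 280.55 = 65.45%.

Unemployment rate ≈ 7.15%; labor force participation rate ≈ 65.45%.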